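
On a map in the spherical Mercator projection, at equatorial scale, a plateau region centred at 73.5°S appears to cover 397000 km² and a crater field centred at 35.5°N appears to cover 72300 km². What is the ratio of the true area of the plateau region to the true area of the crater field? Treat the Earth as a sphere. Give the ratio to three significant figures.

0.668

On Mercator the areal scale is sec²φ, so true area = apparent × cos²φ.
True area of plateau region: 397000 × cos²(73.5°) = 397000 × 0.08066 = 32020 km².
True area of crater field: 72300 × cos²(35.5°) = 72300 × 0.6628 = 47920 km².
Ratio = 32020 / 47920 ≈ 0.668.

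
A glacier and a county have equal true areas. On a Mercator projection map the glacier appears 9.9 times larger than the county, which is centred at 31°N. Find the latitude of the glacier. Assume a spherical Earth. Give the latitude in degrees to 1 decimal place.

74.2°

For equal true areas on Mercator, apparent areas scale as sec²φ, so the ratio is cos²φ₂ / cos²φ₁.
cos²φ₂ / cos²φ₁ = 9.9  ⇒  cos φ₁ = cos 31° / √9.9 = 0.8572/3.146 = 0.2724.
φ₁ = arccos(0.2724) ≈ 74.2°.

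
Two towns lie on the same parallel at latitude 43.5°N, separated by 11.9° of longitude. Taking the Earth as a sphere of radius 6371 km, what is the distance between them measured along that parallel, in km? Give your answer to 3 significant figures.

960 km

Arc length along a parallel = R cos φ · Δλ (with Δλ in radians).
= 6371 × cos 43.5° × (11.9° × π/180) = 6371 × 0.7254 × 0.2077 ≈ 960 km.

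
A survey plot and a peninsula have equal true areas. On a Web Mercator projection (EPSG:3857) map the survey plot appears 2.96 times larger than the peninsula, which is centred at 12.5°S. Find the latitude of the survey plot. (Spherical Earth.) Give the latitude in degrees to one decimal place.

55.4°

On Mercator, (apparent₁)/(apparent₂) = sec²φ₁ / sec²φ₂ when true areas are equal.
cos²φ₂ / cos²φ₁ = 2.96  ⇒  cos φ₁ = cos 12.5° / √2.96 = 0.9763/1.720 = 0.5675.
φ₁ = arccos(0.5675) ≈ 55.4°.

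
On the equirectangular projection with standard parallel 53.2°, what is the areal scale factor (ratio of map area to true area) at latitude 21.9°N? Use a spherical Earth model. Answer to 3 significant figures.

In the equirectangular projection with standard parallel φ₀ = 53.2° (x = Rλ cos φ₀, y = Rφ), meridians are true-scale (h = 1) and the parallel scale is k = cos φ₀ / cos φ.
Areal scale = h·k = 1 × cos φ₀ / cos φ; at 21.9°, h = 1.000, k = 0.6456, so h·k = 0.6456.

0.646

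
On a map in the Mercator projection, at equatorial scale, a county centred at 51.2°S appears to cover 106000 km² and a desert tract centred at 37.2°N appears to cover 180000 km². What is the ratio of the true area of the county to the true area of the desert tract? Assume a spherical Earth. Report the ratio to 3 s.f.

0.364

Mercator's areal exaggeration is sec²φ; hence true area = (apparent area) · cos²φ.
True area of county: 106000 × cos²(51.2°) = 106000 × 0.3926 = 41620 km².
True area of desert tract: 180000 × cos²(37.2°) = 180000 × 0.6345 = 114200 km².
Ratio = 41620 / 114200 ≈ 0.364.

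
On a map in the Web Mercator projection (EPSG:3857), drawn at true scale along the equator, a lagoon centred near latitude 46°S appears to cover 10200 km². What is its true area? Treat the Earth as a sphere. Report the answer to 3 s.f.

4920 km²

For Mercator, h = k = sec φ (a conformal cylindrical projection has a single point scale, 1/cos φ).
Areal scale = k² = sec²φ = 1/cos²(46°) = 1/0.6947² = 2.072.
True area = apparent / (areal scale) = 10200 / 2.072 ≈ 4920 km².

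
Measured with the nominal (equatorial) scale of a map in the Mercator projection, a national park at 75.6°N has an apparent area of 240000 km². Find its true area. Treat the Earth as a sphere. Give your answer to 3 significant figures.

For Mercator, h = k = sec φ (a conformal cylindrical projection has a single point scale, 1/cos φ).
Areal scale = k² = sec²φ = 1/cos²(75.6°) = 1/0.2487² = 16.17.
True area = apparent / (areal scale) = 240000 / 16.17 ≈ 14800 km².

14800 km²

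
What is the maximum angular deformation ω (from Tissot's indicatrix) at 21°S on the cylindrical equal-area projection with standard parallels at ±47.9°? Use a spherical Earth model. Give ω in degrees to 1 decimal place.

37.3°

Cylindrical equal-area (φ₀ = 47.9°): h = cos φ / cos 47.9° along meridians, k = cos 47.9° / cos φ along parallels; h·k = 1.
At 21°: h = 1.393, k = 0.7181; principal scales a = 1.393, b = 0.7181.
sin(ω/2) = (a − b)/(a + b) = 0.6744/2.111 = 0.3195, so ω = 2 arcsin(0.3195) ≈ 37.3°.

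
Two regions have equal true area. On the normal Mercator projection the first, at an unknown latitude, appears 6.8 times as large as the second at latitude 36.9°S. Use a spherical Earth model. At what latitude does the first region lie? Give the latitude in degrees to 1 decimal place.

For equal true areas on Mercator, apparent areas scale as sec²φ, so the ratio is cos²φ₂ / cos²φ₁.
cos²φ₂ / cos²φ₁ = 6.8  ⇒  cos φ₁ = cos 36.9° / √6.8 = 0.7997/2.608 = 0.3067.
φ₁ = arccos(0.3067) ≈ 72.1°.

72.1°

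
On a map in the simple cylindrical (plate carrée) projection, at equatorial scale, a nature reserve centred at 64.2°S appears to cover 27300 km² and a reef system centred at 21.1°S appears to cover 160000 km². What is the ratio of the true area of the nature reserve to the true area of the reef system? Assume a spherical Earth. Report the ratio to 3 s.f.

Plate carrée has h = 1 and k = sec φ, giving areal scale sec φ; true area = (apparent area) · cos φ.
True area of nature reserve: 27300 × cos(64.2°) = 27300 × 0.4352 = 11880 km².
True area of reef system: 160000 × cos(21.1°) = 160000 × 0.9330 = 149300 km².
Ratio = 11880 / 149300 ≈ 0.0796.

0.0796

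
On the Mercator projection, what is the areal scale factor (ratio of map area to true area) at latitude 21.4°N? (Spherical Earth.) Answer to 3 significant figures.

For Mercator, h = k = sec φ (a conformal cylindrical projection has a single point scale, 1/cos φ).
Areal scale = k² = sec²φ = 1/cos²(21.4°) = 1/0.9311² = 1.154.

1.15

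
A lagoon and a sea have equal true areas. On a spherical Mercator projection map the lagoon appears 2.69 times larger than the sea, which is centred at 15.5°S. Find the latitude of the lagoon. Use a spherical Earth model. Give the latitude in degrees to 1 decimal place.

On Mercator, (apparent₁)/(apparent₂) = sec²φ₁ / sec²φ₂ when true areas are equal.
cos²φ₂ / cos²φ₁ = 2.69  ⇒  cos φ₁ = cos 15.5° / √2.69 = 0.9636/1.640 = 0.5875.
φ₁ = arccos(0.5875) ≈ 54.0°.

54.0°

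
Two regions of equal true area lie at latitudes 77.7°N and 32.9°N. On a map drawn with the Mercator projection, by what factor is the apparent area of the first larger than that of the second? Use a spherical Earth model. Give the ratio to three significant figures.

15.5

Mercator areal scale is sec²φ.
At 77.7°: sec²(77.7°) = 1/0.2130² = 22.04.
At 32.9°: sec²(32.9°) = 1/0.8396² = 1.419.
Ratio = 22.04/1.419 = cos²(32.9°)/cos²(77.7°) ≈ 15.5.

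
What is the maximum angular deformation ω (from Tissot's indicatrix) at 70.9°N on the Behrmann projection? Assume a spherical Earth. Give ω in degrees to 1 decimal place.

Behrmann is a cylindrical equal-area projection with standard parallels at ±30°. Cylindrical equal-area (φ₀ = 30°): h = cos φ / cos 30° along meridians, k = cos 30° / cos φ along parallels; h·k = 1.
At 70.9°: h = 0.3778, k = 2.647; principal scales a = 2.647, b = 0.3778.
sin(ω/2) = (a − b)/(a + b) = 2.269/3.024 = 0.7501, so ω = 2 arcsin(0.7501) ≈ 97.2°.

97.2°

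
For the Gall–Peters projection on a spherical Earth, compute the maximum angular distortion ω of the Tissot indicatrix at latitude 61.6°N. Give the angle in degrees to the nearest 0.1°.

44.3°

Gall–Peters is a cylindrical equal-area projection with standard parallels at ±45°. A cylindrical equal-area projection with standard parallel φ₀ has meridian scale h = cos φ / cos φ₀ and parallel scale k = cos φ₀ / cos φ (so areas are preserved, h·k = 1).
At 61.6°: h = 0.6726, k = 1.487; principal scales a = 1.487, b = 0.6726.
sin(ω/2) = (a − b)/(a + b) = 0.8141/2.159 = 0.3770, so ω = 2 arcsin(0.3770) ≈ 44.3°.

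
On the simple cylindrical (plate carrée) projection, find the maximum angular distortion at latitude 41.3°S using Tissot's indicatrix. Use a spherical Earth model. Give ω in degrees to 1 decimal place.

Plate carrée maps x = Rλ, y = Rφ. The meridian scale is h = 1 and the parallel scale is k = 1/cos φ = sec φ.
At 41.3°: h = 1.000, k = 1.331; principal scales a = 1.331, b = 1.000.
sin(ω/2) = (a − b)/(a + b) = 0.3311/2.331 = 0.1420, so ω = 2 arcsin(0.1420) ≈ 16.3°.

16.3°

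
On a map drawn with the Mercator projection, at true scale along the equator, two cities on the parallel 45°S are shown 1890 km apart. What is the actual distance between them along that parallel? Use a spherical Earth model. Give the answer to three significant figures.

The Mercator projection is conformal; its linear scale factor is the same in every direction and equals sec φ = 1/cos φ.
Along the parallel at 45°, map distances are exaggerated by k = sec 45° = 1.414.
True distance = 1890 / 1.414 = 1890 × cos 45° ≈ 1340 km.

1340 km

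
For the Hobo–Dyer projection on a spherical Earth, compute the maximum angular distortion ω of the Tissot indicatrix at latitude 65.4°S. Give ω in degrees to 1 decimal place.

69.3°

Hobo–Dyer is a cylindrical equal-area projection with standard parallels at ±37.5°. For cylindrical equal-area with standard parallel φ₀, h = cos φ / cos φ₀ and k = cos φ₀ / cos φ, so h·k = 1.
At 65.4°: h = 0.5247, k = 1.906; principal scales a = 1.906, b = 0.5247.
sin(ω/2) = (a − b)/(a + b) = 1.381/2.431 = 0.5682, so ω = 2 arcsin(0.5682) ≈ 69.3°.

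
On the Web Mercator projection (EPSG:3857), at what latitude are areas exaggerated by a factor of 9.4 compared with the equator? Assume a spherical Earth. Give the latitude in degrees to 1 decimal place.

Mercator areal scale is sec²φ.
sec²φ = 9.4  ⇒  cos²φ = 0.1064  ⇒  cos φ = 0.3262.
φ = arccos(0.3262) ≈ 71.0°.

71.0°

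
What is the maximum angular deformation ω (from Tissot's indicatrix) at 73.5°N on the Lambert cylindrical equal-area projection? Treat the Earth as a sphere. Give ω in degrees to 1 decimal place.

The Lambert cylindrical equal-area projection is the cylindrical equal-area projection with its standard parallel at the equator (φ₀ = 0). For cylindrical equal-area with standard parallel φ₀, h = cos φ / cos φ₀ and k = cos φ₀ / cos φ, so h·k = 1.
At 73.5°: h = 0.2840, k = 3.521; principal scales a = 3.521, b = 0.2840.
sin(ω/2) = (a − b)/(a + b) = 3.237/3.805 = 0.8507, so ω = 2 arcsin(0.8507) ≈ 116.6°.

116.6°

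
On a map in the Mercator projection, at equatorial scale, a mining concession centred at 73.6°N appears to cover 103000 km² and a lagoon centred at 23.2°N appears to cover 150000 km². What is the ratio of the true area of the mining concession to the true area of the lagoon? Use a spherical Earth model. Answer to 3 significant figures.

On Mercator the areal scale is sec²φ, so true area = apparent × cos²φ.
True area of mining concession: 103000 × cos²(73.6°) = 103000 × 0.07972 = 8211 km².
True area of lagoon: 150000 × cos²(23.2°) = 150000 × 0.8448 = 126700 km².
Ratio = 8211 / 126700 ≈ 0.0648.

0.0648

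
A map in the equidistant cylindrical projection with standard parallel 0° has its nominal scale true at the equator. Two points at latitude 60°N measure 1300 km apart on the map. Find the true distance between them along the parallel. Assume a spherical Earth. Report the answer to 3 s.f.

650 km

In the plate carrée (x = Rλ, y = Rφ), meridians are true-scale (h = 1) and parallels are stretched by k = sec φ.
Along the parallel at 60°, map distances are exaggerated by k = sec 60° = 2.000.
True distance = 1300 / 2.000 = 1300 × cos 60° ≈ 650 km.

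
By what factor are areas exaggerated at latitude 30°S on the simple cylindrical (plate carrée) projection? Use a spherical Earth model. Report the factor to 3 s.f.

1.15

For the equirectangular projection with φ₀ = 0 (plate carrée), h = 1 along meridians and k = sec φ along parallels.
Areal scale = h·k = 1 × sec φ; at 30°, h = 1.000, k = 1.155, so h·k = 1.155.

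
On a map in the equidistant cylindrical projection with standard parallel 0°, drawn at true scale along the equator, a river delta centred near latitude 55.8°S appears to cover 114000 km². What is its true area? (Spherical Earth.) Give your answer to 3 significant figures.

64100 km²

Plate carrée maps x = Rλ, y = Rφ. The meridian scale is h = 1 and the parallel scale is k = 1/cos φ = sec φ.
Areal scale = h·k = 1 × sec φ; at 55.8°, h = 1.000, k = 1.779, so h·k = 1.779.
True area = apparent / (areal scale) = 114000 / 1.779 ≈ 64100 km².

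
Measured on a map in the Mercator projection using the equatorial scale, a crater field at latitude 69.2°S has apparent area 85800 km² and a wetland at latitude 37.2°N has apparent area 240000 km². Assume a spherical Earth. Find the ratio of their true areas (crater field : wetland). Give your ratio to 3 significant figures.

0.0711

Mercator's areal exaggeration is sec²φ; hence true area = (apparent area) · cos²φ.
True area of crater field: 85800 × cos²(69.2°) = 85800 × 0.1261 = 10820 km².
True area of wetland: 240000 × cos²(37.2°) = 240000 × 0.6345 = 152300 km².
Ratio = 10820 / 152300 ≈ 0.0711.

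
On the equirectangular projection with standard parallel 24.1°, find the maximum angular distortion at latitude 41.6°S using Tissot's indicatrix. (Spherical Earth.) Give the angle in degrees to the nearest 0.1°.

In the equirectangular projection with standard parallel φ₀ = 24.1° (x = Rλ cos φ₀, y = Rφ), meridians are true-scale (h = 1) and the parallel scale is k = cos φ₀ / cos φ.
At 41.6°: h = 1.000, k = 1.221; principal scales a = 1.221, b = 1.000.
sin(ω/2) = (a − b)/(a + b) = 0.2207/2.221 = 0.09938, so ω = 2 arcsin(0.09938) ≈ 11.4°.

11.4°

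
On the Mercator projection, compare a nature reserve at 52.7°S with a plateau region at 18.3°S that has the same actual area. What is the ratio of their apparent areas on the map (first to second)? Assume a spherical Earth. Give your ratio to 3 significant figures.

2.45

Mercator areal scale is sec²φ.
At 52.7°: sec²(52.7°) = 1/0.6060² = 2.723.
At 18.3°: sec²(18.3°) = 1/0.9494² = 1.109.
Ratio = 2.723/1.109 = cos²(18.3°)/cos²(52.7°) ≈ 2.45.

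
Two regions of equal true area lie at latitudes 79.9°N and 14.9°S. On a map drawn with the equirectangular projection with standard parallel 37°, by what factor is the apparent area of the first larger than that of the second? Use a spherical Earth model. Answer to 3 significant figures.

The equidistant cylindrical projection with φ₀ = 37° has h = 1 (meridians true) and k = cos φ₀ / cos φ along parallels.
Areal scale at 79.9°: h·k = 1.000 × 4.554 = 4.554.
Areal scale at 14.9°: h·k = 1.000 × 0.8264 = 0.8264.
Ratio = 4.554/0.8264 ≈ 5.51.

5.51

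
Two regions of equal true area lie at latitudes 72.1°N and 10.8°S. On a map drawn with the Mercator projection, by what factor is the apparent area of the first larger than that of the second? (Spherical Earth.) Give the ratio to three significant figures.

Mercator areal scale is sec²φ.
At 72.1°: sec²(72.1°) = 1/0.3074² = 10.59.
At 10.8°: sec²(10.8°) = 1/0.9823² = 1.036.
Ratio = 10.59/1.036 = cos²(10.8°)/cos²(72.1°) ≈ 10.2.

10.2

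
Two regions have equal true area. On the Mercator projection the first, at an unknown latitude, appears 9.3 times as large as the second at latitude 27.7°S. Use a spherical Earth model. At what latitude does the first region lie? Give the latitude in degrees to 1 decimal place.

73.1°

For equal true areas on Mercator, apparent areas scale as sec²φ, so the ratio is cos²φ₂ / cos²φ₁.
cos²φ₂ / cos²φ₁ = 9.3  ⇒  cos φ₁ = cos 27.7° / √9.3 = 0.8854/3.050 = 0.2903.
φ₁ = arccos(0.2903) ≈ 73.1°.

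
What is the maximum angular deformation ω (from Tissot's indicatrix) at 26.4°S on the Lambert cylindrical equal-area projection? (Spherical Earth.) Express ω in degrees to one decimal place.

12.6°

The Lambert cylindrical equal-area projection is the cylindrical equal-area projection with its standard parallel at the equator (φ₀ = 0). A cylindrical equal-area projection with standard parallel φ₀ has meridian scale h = cos φ / cos φ₀ and parallel scale k = cos φ₀ / cos φ (so areas are preserved, h·k = 1).
At 26.4°: h = 0.8957, k = 1.116; principal scales a = 1.116, b = 0.8957.
sin(ω/2) = (a − b)/(a + b) = 0.2207/2.012 = 0.1097, so ω = 2 arcsin(0.1097) ≈ 12.6°.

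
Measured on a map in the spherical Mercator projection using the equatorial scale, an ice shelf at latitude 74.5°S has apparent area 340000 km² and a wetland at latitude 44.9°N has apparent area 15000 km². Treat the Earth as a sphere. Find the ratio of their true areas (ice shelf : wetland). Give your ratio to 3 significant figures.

On Mercator the areal scale is sec²φ, so true area = apparent × cos²φ.
True area of ice shelf: 340000 × cos²(74.5°) = 340000 × 0.07142 = 24280 km².
True area of wetland: 15000 × cos²(44.9°) = 15000 × 0.5017 = 7526 km².
Ratio = 24280 / 7526 ≈ 3.23.

3.23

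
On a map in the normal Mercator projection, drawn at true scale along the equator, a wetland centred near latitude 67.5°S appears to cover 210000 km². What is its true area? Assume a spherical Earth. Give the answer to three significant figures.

30800 km²

The Mercator projection is conformal; its linear scale factor is the same in every direction and equals sec φ = 1/cos φ.
Areal scale = k² = sec²φ = 1/cos²(67.5°) = 1/0.3827² = 6.828.
True area = apparent / (areal scale) = 210000 / 6.828 ≈ 30800 km².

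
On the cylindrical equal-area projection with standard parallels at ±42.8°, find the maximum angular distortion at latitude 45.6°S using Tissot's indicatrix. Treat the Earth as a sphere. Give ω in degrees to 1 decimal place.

5.4°

For cylindrical equal-area with standard parallel φ₀, h = cos φ / cos φ₀ and k = cos φ₀ / cos φ, so h·k = 1.
At 45.6°: h = 0.9536, k = 1.049; principal scales a = 1.049, b = 0.9536.
sin(ω/2) = (a − b)/(a + b) = 0.09512/2.002 = 0.04751, so ω = 2 arcsin(0.04751) ≈ 5.4°.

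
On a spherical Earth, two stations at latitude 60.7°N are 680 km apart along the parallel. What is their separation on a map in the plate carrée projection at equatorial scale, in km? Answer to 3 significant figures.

For the equirectangular projection with φ₀ = 0 (plate carrée), h = 1 along meridians and k = sec φ along parallels.
Along the parallel, k = sec 60.7° = 1/0.4894 = 2.043.
Map distance = 680 × 2.043 ≈ 1390 km.

1390 km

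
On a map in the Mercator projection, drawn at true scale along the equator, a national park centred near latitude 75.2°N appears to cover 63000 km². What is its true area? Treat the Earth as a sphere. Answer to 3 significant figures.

Mercator is conformal, so the point scale is isotropic: h = k = sec φ = 1/cos φ.
Areal scale = k² = sec²φ = 1/cos²(75.2°) = 1/0.2554² = 15.33.
True area = apparent / (areal scale) = 63000 / 15.33 ≈ 4110 km².

4110 km²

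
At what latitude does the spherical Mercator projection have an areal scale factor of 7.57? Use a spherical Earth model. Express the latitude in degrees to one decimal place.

Mercator areal scale is sec²φ.
sec²φ = 7.57  ⇒  cos²φ = 0.1321  ⇒  cos φ = 0.3635.
φ = arccos(0.3635) ≈ 68.7°.

68.7°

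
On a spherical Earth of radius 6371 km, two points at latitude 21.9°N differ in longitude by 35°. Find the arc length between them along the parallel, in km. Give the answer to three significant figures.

Arc length along a parallel = R cos φ · Δλ (with Δλ in radians).
= 6371 × cos 21.9° × (35° × π/180) = 6371 × 0.9278 × 0.6109 ≈ 3610 km.

3610 km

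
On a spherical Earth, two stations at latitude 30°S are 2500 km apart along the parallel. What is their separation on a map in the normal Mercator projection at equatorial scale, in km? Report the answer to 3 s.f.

2890 km

For Mercator, h = k = sec φ (a conformal cylindrical projection has a single point scale, 1/cos φ).
Along the parallel, k = sec 30° = 1/0.8660 = 1.155.
Map distance = 2500 × 1.155 ≈ 2890 km.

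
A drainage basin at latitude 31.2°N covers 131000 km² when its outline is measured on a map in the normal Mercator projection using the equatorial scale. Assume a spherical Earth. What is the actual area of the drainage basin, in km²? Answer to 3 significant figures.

95800 km²

The Mercator projection is conformal; its linear scale factor is the same in every direction and equals sec φ = 1/cos φ.
Areal scale = k² = sec²φ = 1/cos²(31.2°) = 1/0.8554² = 1.367.
True area = apparent / (areal scale) = 131000 / 1.367 ≈ 95800 km².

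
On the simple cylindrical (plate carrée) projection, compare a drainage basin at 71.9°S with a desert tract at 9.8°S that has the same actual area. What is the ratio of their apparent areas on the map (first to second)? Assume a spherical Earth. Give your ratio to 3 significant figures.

3.17

For the equirectangular projection with φ₀ = 0 (plate carrée), h = 1 along meridians and k = sec φ along parallels.
Areal scale at 71.9°: h·k = 1.000 × 3.219 = 3.219.
Areal scale at 9.8°: h·k = 1.000 × 1.015 = 1.015.
Ratio = 3.219/1.015 ≈ 3.17.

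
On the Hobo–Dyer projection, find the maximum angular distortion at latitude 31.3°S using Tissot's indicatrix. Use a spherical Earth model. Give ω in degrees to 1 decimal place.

8.5°

The Hobo–Dyer projection is cylindrical equal-area with φ₀ = 37.5°. Cylindrical equal-area (φ₀ = 37.5°): h = cos φ / cos 37.5° along meridians, k = cos 37.5° / cos φ along parallels; h·k = 1.
At 31.3°: h = 1.077, k = 0.9285; principal scales a = 1.077, b = 0.9285.
sin(ω/2) = (a − b)/(a + b) = 0.1485/2.006 = 0.07406, so ω = 2 arcsin(0.07406) ≈ 8.5°.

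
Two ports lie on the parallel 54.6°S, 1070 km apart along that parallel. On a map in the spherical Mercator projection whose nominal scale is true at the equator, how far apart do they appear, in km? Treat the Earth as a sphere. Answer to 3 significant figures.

1850 km

The Mercator projection is conformal; its linear scale factor is the same in every direction and equals sec φ = 1/cos φ.
Along the parallel, k = sec 54.6° = 1/0.5793 = 1.726.
Map distance = 1070 × 1.726 ≈ 1850 km.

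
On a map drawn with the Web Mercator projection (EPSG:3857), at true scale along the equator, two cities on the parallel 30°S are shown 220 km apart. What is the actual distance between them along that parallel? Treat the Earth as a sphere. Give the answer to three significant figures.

191 km

The Mercator projection is conformal; its linear scale factor is the same in every direction and equals sec φ = 1/cos φ.
Along the parallel at 30°, map distances are exaggerated by k = sec 30° = 1.155.
True distance = 220 / 1.155 = 220 × cos 30° ≈ 191 km.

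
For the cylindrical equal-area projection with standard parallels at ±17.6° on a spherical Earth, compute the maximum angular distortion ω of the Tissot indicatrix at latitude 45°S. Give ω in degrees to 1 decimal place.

33.7°

Cylindrical equal-area (φ₀ = 17.6°): h = cos φ / cos 17.6° along meridians, k = cos 17.6° / cos φ along parallels; h·k = 1.
At 45°: h = 0.7418, k = 1.348; principal scales a = 1.348, b = 0.7418.
sin(ω/2) = (a − b)/(a + b) = 0.6062/2.090 = 0.2901, so ω = 2 arcsin(0.2901) ≈ 33.7°.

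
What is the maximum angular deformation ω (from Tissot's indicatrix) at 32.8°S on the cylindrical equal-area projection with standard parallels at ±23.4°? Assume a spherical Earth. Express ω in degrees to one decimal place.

A cylindrical equal-area projection with standard parallel φ₀ has meridian scale h = cos φ / cos φ₀ and parallel scale k = cos φ₀ / cos φ (so areas are preserved, h·k = 1).
At 32.8°: h = 0.9159, k = 1.092; principal scales a = 1.092, b = 0.9159.
sin(ω/2) = (a − b)/(a + b) = 0.1759/2.008 = 0.08763, so ω = 2 arcsin(0.08763) ≈ 10.1°.

10.1°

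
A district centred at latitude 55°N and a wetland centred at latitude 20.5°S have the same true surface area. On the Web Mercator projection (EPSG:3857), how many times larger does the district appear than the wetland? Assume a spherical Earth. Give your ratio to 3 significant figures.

2.67

Mercator areal scale is sec²φ.
At 55°: sec²(55°) = 1/0.5736² = 3.040.
At 20.5°: sec²(20.5°) = 1/0.9367² = 1.140.
Ratio = 3.040/1.140 = cos²(20.5°)/cos²(55°) ≈ 2.67.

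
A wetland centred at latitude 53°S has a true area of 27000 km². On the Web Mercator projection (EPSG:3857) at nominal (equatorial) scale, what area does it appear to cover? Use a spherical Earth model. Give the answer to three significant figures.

Mercator is conformal, so the point scale is isotropic: h = k = sec φ = 1/cos φ.
Areal scale = k² = sec²φ = 1/cos²(53°) = 1/0.6018² = 2.761.
Apparent area = 27000 × 2.761 ≈ 74500 km².

74500 km²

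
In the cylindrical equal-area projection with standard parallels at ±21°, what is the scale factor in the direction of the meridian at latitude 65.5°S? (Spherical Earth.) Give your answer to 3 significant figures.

0.444

A cylindrical equal-area projection with standard parallel φ₀ has meridian scale h = cos φ / cos φ₀ and parallel scale k = cos φ₀ / cos φ (so areas are preserved, h·k = 1).
h = cos 65.5° / cos 21° = 0.4147/0.9336 = 0.4442.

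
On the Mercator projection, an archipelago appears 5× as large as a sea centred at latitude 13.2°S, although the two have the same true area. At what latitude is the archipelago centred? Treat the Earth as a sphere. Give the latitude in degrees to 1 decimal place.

64.2°

For equal true areas on Mercator, apparent areas scale as sec²φ, so the ratio is cos²φ₂ / cos²φ₁.
cos²φ₂ / cos²φ₁ = 5  ⇒  cos φ₁ = cos 13.2° / √5 = 0.9736/2.236 = 0.4354.
φ₁ = arccos(0.4354) ≈ 64.2°.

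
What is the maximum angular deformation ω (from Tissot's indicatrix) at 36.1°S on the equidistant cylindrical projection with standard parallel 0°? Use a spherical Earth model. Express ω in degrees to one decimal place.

12.2°

Plate carrée maps x = Rλ, y = Rφ. The meridian scale is h = 1 and the parallel scale is k = 1/cos φ = sec φ.
At 36.1°: h = 1.000, k = 1.238; principal scales a = 1.238, b = 1.000.
sin(ω/2) = (a − b)/(a + b) = 0.2376/2.238 = 0.1062, so ω = 2 arcsin(0.1062) ≈ 12.2°.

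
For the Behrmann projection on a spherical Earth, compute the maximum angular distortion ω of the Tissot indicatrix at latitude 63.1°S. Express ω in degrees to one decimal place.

Behrmann is a cylindrical equal-area projection with standard parallels at ±30°. A cylindrical equal-area projection with standard parallel φ₀ has meridian scale h = cos φ / cos φ₀ and parallel scale k = cos φ₀ / cos φ (so areas are preserved, h·k = 1).
At 63.1°: h = 0.5224, k = 1.914; principal scales a = 1.914, b = 0.5224.
sin(ω/2) = (a − b)/(a + b) = 1.392/2.437 = 0.5712, so ω = 2 arcsin(0.5712) ≈ 69.7°.

69.7°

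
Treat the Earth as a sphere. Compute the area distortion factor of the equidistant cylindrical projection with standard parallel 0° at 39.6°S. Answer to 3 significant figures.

1.30

Plate carrée maps x = Rλ, y = Rφ. The meridian scale is h = 1 and the parallel scale is k = 1/cos φ = sec φ.
Areal scale = h·k = 1 × sec φ; at 39.6°, h = 1.000, k = 1.298, so h·k = 1.298.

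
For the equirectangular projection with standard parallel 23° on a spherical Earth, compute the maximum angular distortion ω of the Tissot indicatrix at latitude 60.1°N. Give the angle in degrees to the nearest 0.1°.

34.6°

The equidistant cylindrical projection with φ₀ = 23° has h = 1 (meridians true) and k = cos φ₀ / cos φ along parallels.
At 60.1°: h = 1.000, k = 1.847; principal scales a = 1.847, b = 1.000.
sin(ω/2) = (a − b)/(a + b) = 0.8466/2.847 = 0.2974, so ω = 2 arcsin(0.2974) ≈ 34.6°.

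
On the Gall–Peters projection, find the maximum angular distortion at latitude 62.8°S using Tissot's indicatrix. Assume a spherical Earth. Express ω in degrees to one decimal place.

48.5°

The Gall–Peters projection is cylindrical equal-area with φ₀ = 45°. A cylindrical equal-area projection with standard parallel φ₀ has meridian scale h = cos φ / cos φ₀ and parallel scale k = cos φ₀ / cos φ (so areas are preserved, h·k = 1).
At 62.8°: h = 0.6464, k = 1.547; principal scales a = 1.547, b = 0.6464.
sin(ω/2) = (a − b)/(a + b) = 0.9005/2.193 = 0.4106, so ω = 2 arcsin(0.4106) ≈ 48.5°.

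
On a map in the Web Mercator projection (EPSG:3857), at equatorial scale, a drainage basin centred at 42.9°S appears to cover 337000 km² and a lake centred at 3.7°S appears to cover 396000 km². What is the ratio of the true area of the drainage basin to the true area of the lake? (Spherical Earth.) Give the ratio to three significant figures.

0.459

Mercator's areal exaggeration is sec²φ; hence true area = (apparent area) · cos²φ.
True area of drainage basin: 337000 × cos²(42.9°) = 337000 × 0.5366 = 180800 km².
True area of lake: 396000 × cos²(3.7°) = 396000 × 0.9958 = 394400 km².
Ratio = 180800 / 394400 ≈ 0.459.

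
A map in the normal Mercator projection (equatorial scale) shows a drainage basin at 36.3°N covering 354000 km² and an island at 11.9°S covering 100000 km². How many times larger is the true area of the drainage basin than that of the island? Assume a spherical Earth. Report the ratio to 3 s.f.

2.40

On Mercator the areal scale is sec²φ, so true area = apparent × cos²φ.
True area of drainage basin: 354000 × cos²(36.3°) = 354000 × 0.6495 = 229900 km².
True area of island: 100000 × cos²(11.9°) = 100000 × 0.9575 = 95750 km².
Ratio = 229900 / 95750 ≈ 2.40.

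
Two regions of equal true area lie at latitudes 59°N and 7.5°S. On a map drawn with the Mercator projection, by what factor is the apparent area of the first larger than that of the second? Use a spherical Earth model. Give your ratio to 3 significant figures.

3.71

Mercator areal scale is sec²φ.
At 59°: sec²(59°) = 1/0.5150² = 3.770.
At 7.5°: sec²(7.5°) = 1/0.9914² = 1.017.
Ratio = 3.770/1.017 = cos²(7.5°)/cos²(59°) ≈ 3.71.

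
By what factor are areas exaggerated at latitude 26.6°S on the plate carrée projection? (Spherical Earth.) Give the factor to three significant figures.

1.12

In the plate carrée (x = Rλ, y = Rφ), meridians are true-scale (h = 1) and parallels are stretched by k = sec φ.
Areal scale = h·k = 1 × sec φ; at 26.6°, h = 1.000, k = 1.118, so h·k = 1.118.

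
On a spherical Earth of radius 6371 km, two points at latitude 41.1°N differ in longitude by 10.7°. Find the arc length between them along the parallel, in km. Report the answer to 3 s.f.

Arc length along a parallel = R cos φ · Δλ (with Δλ in radians).
= 6371 × cos 41.1° × (10.7° × π/180) = 6371 × 0.7536 × 0.1868 ≈ 897 km.

897 km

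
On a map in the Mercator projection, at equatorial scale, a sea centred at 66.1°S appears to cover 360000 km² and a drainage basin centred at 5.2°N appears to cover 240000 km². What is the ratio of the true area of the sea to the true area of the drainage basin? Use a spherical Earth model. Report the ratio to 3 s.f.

Mercator's areal exaggeration is sec²φ; hence true area = (apparent area) · cos²φ.
True area of sea: 360000 × cos²(66.1°) = 360000 × 0.1641 = 59090 km².
True area of drainage basin: 240000 × cos²(5.2°) = 240000 × 0.9918 = 238000 km².
Ratio = 59090 / 238000 ≈ 0.248.

0.248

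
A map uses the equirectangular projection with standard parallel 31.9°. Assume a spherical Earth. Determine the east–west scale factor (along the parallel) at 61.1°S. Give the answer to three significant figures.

With standard parallel φ₀ = 31.9°, the equirectangular projection gives x = Rλ cos φ₀, y = Rφ, so h = 1 and k = cos 31.9° / cos φ.
k = cos 31.9° / cos 61.1° = 0.8490/0.4833 = 1.757.

1.76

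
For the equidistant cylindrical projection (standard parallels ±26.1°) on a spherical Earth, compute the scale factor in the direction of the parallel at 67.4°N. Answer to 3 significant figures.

2.34

The equidistant cylindrical projection with φ₀ = 26.1° has h = 1 (meridians true) and k = cos φ₀ / cos φ along parallels.
k = cos 26.1° / cos 67.4° = 0.8980/0.3843 = 2.337.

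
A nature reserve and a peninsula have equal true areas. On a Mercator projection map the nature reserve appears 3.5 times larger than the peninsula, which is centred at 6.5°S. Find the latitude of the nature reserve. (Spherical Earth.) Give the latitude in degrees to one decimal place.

57.9°

Mercator areal scale is sec²φ, so apparent-area ratio = sec²φ₁ / sec²φ₂ = cos²φ₂ / cos²φ₁.
cos²φ₂ / cos²φ₁ = 3.5  ⇒  cos φ₁ = cos 6.5° / √3.5 = 0.9936/1.871 = 0.5311.
φ₁ = arccos(0.5311) ≈ 57.9°.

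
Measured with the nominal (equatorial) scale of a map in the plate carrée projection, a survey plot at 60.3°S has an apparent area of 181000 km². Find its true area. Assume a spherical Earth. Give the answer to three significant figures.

89700 km²

For the equirectangular projection with φ₀ = 0 (plate carrée), h = 1 along meridians and k = sec φ along parallels.
Areal scale = h·k = 1 × sec φ; at 60.3°, h = 1.000, k = 2.018, so h·k = 2.018.
True area = apparent / (areal scale) = 181000 / 2.018 ≈ 89700 km².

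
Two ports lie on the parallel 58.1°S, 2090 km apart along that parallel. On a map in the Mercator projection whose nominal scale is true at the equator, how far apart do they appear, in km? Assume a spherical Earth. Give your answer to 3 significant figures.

Mercator is conformal, so the point scale is isotropic: h = k = sec φ = 1/cos φ.
Along the parallel, k = sec 58.1° = 1/0.5284 = 1.892.
Map distance = 2090 × 1.892 ≈ 3960 km.

3960 km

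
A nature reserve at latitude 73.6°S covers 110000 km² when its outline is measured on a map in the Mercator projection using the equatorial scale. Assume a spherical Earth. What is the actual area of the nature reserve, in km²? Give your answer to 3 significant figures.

8770 km²

Mercator is conformal, so the point scale is isotropic: h = k = sec φ = 1/cos φ.
Areal scale = k² = sec²φ = 1/cos²(73.6°) = 1/0.2823² = 12.54.
True area = apparent / (areal scale) = 110000 / 12.54 ≈ 8770 km².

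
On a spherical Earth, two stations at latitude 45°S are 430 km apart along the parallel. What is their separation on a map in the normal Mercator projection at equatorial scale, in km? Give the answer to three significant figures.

For Mercator, h = k = sec φ (a conformal cylindrical projection has a single point scale, 1/cos φ).
Along the parallel, k = sec 45° = 1/0.7071 = 1.414.
Map distance = 430 × 1.414 ≈ 608 km.

608 km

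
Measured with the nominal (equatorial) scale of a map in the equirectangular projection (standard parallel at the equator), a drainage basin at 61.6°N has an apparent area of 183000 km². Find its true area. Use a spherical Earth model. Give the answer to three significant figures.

In the plate carrée (x = Rλ, y = Rφ), meridians are true-scale (h = 1) and parallels are stretched by k = sec φ.
Areal scale = h·k = 1 × sec φ; at 61.6°, h = 1.000, k = 2.103, so h·k = 2.103.
True area = apparent / (areal scale) = 183000 / 2.103 ≈ 87000 km².

87000 km²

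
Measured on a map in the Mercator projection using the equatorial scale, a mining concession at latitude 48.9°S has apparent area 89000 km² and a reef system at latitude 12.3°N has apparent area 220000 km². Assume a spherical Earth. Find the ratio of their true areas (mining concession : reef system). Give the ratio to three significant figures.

0.183

Mercator's areal exaggeration is sec²φ; hence true area = (apparent area) · cos²φ.
True area of mining concession: 89000 × cos²(48.9°) = 89000 × 0.4321 = 38460 km².
True area of reef system: 220000 × cos²(12.3°) = 220000 × 0.9546 = 210000 km².
Ratio = 38460 / 210000 ≈ 0.183.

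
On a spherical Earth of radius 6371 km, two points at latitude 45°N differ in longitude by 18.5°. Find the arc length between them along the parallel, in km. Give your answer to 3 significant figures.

1450 km

Arc length along a parallel = R cos φ · Δλ (with Δλ in radians).
= 6371 × cos 45° × (18.5° × π/180) = 6371 × 0.7071 × 0.3229 ≈ 1450 km.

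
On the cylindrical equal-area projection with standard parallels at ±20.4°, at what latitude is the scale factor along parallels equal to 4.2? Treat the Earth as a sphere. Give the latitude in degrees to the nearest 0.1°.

77.1°

A cylindrical equal-area projection with standard parallel φ₀ has meridian scale h = cos φ / cos φ₀ and parallel scale k = cos φ₀ / cos φ (so areas are preserved, h·k = 1).
k = cos φ₀ / cos φ = 4.2  ⇒  cos φ = cos 20.4° / 4.2 = 0.2232.
φ = arccos(0.2232) ≈ 77.1°.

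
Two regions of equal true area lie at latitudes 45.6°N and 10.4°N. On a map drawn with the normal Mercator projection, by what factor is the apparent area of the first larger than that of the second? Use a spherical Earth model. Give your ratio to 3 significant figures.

1.98

Mercator is conformal with k = sec φ, so areal scale = k² = sec²φ.
At 45.6°: sec²(45.6°) = 1/0.6997² = 2.043.
At 10.4°: sec²(10.4°) = 1/0.9836² = 1.034.
Ratio = 2.043/1.034 = cos²(10.4°)/cos²(45.6°) ≈ 1.98.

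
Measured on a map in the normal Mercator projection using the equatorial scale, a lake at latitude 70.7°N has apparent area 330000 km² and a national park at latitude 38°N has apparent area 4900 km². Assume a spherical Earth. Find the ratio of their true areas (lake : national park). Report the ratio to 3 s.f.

Mercator's areal exaggeration is sec²φ; hence true area = (apparent area) · cos²φ.
True area of lake: 330000 × cos²(70.7°) = 330000 × 0.1092 = 36050 km².
True area of national park: 4900 × cos²(38°) = 4900 × 0.6210 = 3043 km².
Ratio = 36050 / 3043 ≈ 11.8.

11.8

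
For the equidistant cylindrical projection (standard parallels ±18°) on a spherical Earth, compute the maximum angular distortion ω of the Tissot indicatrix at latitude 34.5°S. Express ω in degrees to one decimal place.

In the equirectangular projection with standard parallel φ₀ = 18° (x = Rλ cos φ₀, y = Rφ), meridians are true-scale (h = 1) and the parallel scale is k = cos φ₀ / cos φ.
At 34.5°: h = 1.000, k = 1.154; principal scales a = 1.154, b = 1.000.
sin(ω/2) = (a − b)/(a + b) = 0.1540/2.154 = 0.07150, so ω = 2 arcsin(0.07150) ≈ 8.2°.

8.2°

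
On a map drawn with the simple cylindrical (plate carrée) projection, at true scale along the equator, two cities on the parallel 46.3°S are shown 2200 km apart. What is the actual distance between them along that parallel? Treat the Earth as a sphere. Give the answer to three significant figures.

1520 km

In the plate carrée (x = Rλ, y = Rφ), meridians are true-scale (h = 1) and parallels are stretched by k = sec φ.
Along the parallel at 46.3°, map distances are exaggerated by k = sec 46.3° = 1.447.
True distance = 2200 / 1.447 = 2200 × cos 46.3° ≈ 1520 km.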